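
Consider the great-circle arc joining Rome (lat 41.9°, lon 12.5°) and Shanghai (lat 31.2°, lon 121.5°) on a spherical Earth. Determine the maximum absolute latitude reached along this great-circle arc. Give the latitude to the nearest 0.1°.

≈ 52.6°

The great circle lies in the plane with unit normal n̂ = (p₁ × p₂)/|p₁ × p₂|.
Here n̂_z ≈ +0.608; the vertex latitude is φ_max = arccos|n̂_z| ≈ 52.6°.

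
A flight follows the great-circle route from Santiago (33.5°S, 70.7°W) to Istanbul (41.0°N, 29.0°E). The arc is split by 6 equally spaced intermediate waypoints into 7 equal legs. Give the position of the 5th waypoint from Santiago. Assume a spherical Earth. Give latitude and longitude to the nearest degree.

Write both endpoints as unit vectors p₁, p₂ with components (cos φ cos λ, cos φ sin λ, sin φ).
The central angle between the endpoints is δ = arccos(p₁·p₂) ≈ 2.058 rad (117.9°).
Interpolate at f = 5/7 with slerp weights a = sin((1−f)δ)/sin δ ≈ 0.628, b = sin(fδ)/sin δ ≈ 1.126.
p = a·p₁ + b·p₂ ≈ (0.916, -0.082, 0.392); φ = arcsin(p_z) ≈ 23.09°, λ = atan2(p_y, p_x) ≈ -5.12°.

≈ 23°N, 5°W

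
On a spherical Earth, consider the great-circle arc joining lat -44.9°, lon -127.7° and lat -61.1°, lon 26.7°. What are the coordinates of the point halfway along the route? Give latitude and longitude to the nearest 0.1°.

≈ lat -77.8°, lon -90.2°

Write both endpoints as unit vectors p₁, p₂ with components (cos φ cos λ, cos φ sin λ, sin φ).
The central angle between the endpoints is δ = arccos(p₁·p₂) ≈ 1.256 rad (72.0°).
Interpolate at f = 1/2 with slerp weights a = sin((1−f)δ)/sin δ ≈ 0.618, b = sin(fδ)/sin δ ≈ 0.618.
p = a·p₁ + b·p₂ ≈ (-0.001, -0.212, -0.977); φ = arcsin(p_z) ≈ -77.75°, λ = atan2(p_y, p_x) ≈ -90.24°.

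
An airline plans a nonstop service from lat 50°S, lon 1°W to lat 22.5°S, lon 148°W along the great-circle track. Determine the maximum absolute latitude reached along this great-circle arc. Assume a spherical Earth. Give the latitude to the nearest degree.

≈ 71°S

The great circle lies in the plane with unit normal n̂ = (p₁ × p₂)/|p₁ × p₂|.
Here n̂_z ≈ -0.330; the vertex latitude is φ_max = arccos|n̂_z| ≈ 70.7°.
Check via Clairaut: cos φ_max = |cos φ₁| · sin C = cos(50.0°)·sin(149.1°) ≈ 0.330, again giving ≈ 70.7°.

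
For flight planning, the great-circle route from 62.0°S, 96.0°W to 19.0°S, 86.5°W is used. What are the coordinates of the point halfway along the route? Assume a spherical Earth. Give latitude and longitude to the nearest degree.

Write both endpoints as unit vectors p₁, p₂ with components (cos φ cos λ, cos φ sin λ, sin φ).
The central angle between the endpoints is δ = arccos(p₁·p₂) ≈ 0.759 rad (43.5°).
Interpolate at f = 1/2 with slerp weights a = sin((1−f)δ)/sin δ ≈ 0.538, b = sin(fδ)/sin δ ≈ 0.538.
p = a·p₁ + b·p₂ ≈ (0.005, -0.759, -0.651); φ = arcsin(p_z) ≈ -40.59°, λ = atan2(p_y, p_x) ≈ -89.65°.

≈ 41°S, 90°W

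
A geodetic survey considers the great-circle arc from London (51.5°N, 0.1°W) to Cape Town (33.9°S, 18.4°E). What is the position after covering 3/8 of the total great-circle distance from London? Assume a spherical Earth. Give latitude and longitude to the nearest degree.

≈ (20°N, 9°E)

From cos δ = sin φ₁ sin φ₂ + cos φ₁ cos φ₂ cos Δλ, the central angle is δ ≈ 1.517 rad (86.9°).
Interpolate at f = 3/8 with slerp weights a = sin((1−f)δ)/sin δ ≈ 0.814, b = sin(fδ)/sin δ ≈ 0.540.
p = a·p₁ + b·p₂ ≈ (0.931, 0.140, 0.336); φ = arcsin(p_z) ≈ 19.62°, λ = atan2(p_y, p_x) ≈ 8.58°.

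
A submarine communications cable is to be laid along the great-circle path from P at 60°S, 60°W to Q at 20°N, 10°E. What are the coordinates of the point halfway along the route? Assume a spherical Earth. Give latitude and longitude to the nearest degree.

Convert each endpoint to a unit vector on the sphere (x = cos φ cos λ, y = cos φ sin λ, z = sin φ).
The central angle between the endpoints is δ = arccos(p₁·p₂) ≈ 1.707 rad (97.8°).
Interpolate at f = 1/2 with slerp weights a = sin((1−f)δ)/sin δ ≈ 0.761, b = sin(fδ)/sin δ ≈ 0.761.
p = a·p₁ + b·p₂ ≈ (0.894, -0.205, -0.399); φ = arcsin(p_z) ≈ -23.49°, λ = atan2(p_y, p_x) ≈ -12.93°.

≈ 23°S, 13°W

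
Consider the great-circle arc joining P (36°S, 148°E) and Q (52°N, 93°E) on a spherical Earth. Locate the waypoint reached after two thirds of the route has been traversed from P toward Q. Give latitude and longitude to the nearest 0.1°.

≈ (24.0°N, 117.0°E)

Write both endpoints as unit vectors p₁, p₂ with components (cos φ cos λ, cos φ sin λ, sin φ).
The central angle between the endpoints is δ = arccos(p₁·p₂) ≈ 1.749 rad (100.2°).
Interpolate at f = 2/3 with slerp weights a = sin((1−f)δ)/sin δ ≈ 0.559, b = sin(fδ)/sin δ ≈ 0.934.
p = a·p₁ + b·p₂ ≈ (-0.414, 0.814, 0.407); φ = arcsin(p_z) ≈ 24.03°, λ = atan2(p_y, p_x) ≈ 116.95°.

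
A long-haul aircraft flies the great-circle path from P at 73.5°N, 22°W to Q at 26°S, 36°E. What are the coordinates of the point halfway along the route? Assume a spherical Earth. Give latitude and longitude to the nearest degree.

≈ 26°N, 23°E

Write both endpoints as unit vectors p₁, p₂ with components (cos φ cos λ, cos φ sin λ, sin φ).
The central angle between the endpoints is δ = arccos(p₁·p₂) ≈ 1.860 rad (106.6°).
Interpolate at f = 1/2 with slerp weights a = sin((1−f)δ)/sin δ ≈ 0.836, b = sin(fδ)/sin δ ≈ 0.836.
p = a·p₁ + b·p₂ ≈ (0.828, 0.353, 0.435); φ = arcsin(p_z) ≈ 25.80°, λ = atan2(p_y, p_x) ≈ 23.07°.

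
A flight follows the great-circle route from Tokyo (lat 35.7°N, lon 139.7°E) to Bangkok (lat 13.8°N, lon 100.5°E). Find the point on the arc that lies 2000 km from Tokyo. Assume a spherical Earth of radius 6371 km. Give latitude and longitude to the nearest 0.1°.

≈ lat 27.5°N, lon 120.8°E

The haversine formula gives a central angle δ ≈ 0.722 rad (41.4°) between the endpoints. The total great-circle distance is δ·R ≈ 0.722 × 6371 ≈ 4601 km, so the target fraction is f = 2000/4601 ≈ 0.435.
Interpolate at f ≈ 0.435 with slerp weights a = sin((1−f)δ)/sin δ ≈ 0.601, b = sin(fδ)/sin δ ≈ 0.467.
p = a·p₁ + b·p₂ ≈ (-0.455, 0.762, 0.462); φ = arcsin(p_z) ≈ 27.51°, λ = atan2(p_y, p_x) ≈ 120.84°.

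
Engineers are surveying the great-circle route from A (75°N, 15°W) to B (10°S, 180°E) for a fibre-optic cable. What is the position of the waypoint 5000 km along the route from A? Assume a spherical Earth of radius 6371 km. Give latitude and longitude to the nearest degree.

Convert each endpoint to a unit vector on the sphere (x = cos φ cos λ, y = cos φ sin λ, z = sin φ).
The central angle between the endpoints is δ = arccos(p₁·p₂) ≈ 1.998 rad (114.5°). The total great-circle distance is δ·R ≈ 1.998 × 6371 ≈ 12726 km, so the target fraction is f = 5000/12726 ≈ 0.393.
Interpolate at f ≈ 0.393 with slerp weights a = sin((1−f)δ)/sin δ ≈ 1.029, b = sin(fδ)/sin δ ≈ 0.776.
p = a·p₁ + b·p₂ ≈ (-0.507, -0.069, 0.859); φ = arcsin(p_z) ≈ 59.21°, λ = atan2(p_y, p_x) ≈ -172.26°.

≈ (59°N, 172°W)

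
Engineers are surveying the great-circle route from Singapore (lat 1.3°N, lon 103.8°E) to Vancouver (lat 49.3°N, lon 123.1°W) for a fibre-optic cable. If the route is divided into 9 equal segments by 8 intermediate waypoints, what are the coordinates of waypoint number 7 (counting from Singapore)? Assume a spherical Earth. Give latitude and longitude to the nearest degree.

Convert each endpoint to a unit vector on the sphere (x = cos φ cos λ, y = cos φ sin λ, z = sin φ).
The central angle between the endpoints is δ = arccos(p₁·p₂) ≈ 2.013 rad (115.4°).
Interpolate at f = 7/9 with slerp weights a = sin((1−f)δ)/sin δ ≈ 0.479, b = sin(fδ)/sin δ ≈ 1.107.
p = a·p₁ + b·p₂ ≈ (-0.508, -0.140, 0.850); φ = arcsin(p_z) ≈ 58.19°, λ = atan2(p_y, p_x) ≈ -164.63°.

≈ lat 58°N, lon 165°W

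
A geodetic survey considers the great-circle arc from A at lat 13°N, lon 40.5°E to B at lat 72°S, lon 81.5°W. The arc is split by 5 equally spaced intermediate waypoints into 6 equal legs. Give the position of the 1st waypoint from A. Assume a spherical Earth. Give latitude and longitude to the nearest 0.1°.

Convert each endpoint to a unit vector on the sphere (x = cos φ cos λ, y = cos φ sin λ, z = sin φ).
The central angle between the endpoints is δ = arccos(p₁·p₂) ≈ 1.954 rad (111.9°).
Interpolate at f = 1/6 with slerp weights a = sin((1−f)δ)/sin δ ≈ 1.076, b = sin(fδ)/sin δ ≈ 0.345.
p = a·p₁ + b·p₂ ≈ (0.813, 0.576, -0.086); φ = arcsin(p_z) ≈ -4.92°, λ = atan2(p_y, p_x) ≈ 35.30°.

≈ lat 4.9°S, lon 35.3°E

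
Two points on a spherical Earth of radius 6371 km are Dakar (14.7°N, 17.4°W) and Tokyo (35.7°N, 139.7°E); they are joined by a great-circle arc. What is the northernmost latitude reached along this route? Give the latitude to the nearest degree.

≈ 68°N

The great circle lies in the plane with unit normal n̂ = (p₁ × p₂)/|p₁ × p₂|.
Here n̂_z ≈ +0.374; the vertex latitude is φ_max = arccos|n̂_z| ≈ 68.1°.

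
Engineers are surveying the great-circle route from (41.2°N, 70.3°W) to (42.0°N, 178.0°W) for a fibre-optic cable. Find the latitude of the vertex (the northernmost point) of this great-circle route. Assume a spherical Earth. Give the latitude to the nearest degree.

≈ 56°N

The great circle lies in the plane with unit normal n̂ = (p₁ × p₂)/|p₁ × p₂|.
Here n̂_z ≈ -0.553; the vertex latitude is φ_max = arccos|n̂_z| ≈ 56.4°.
Check via Clairaut: cos φ_max = |cos φ₁| · sin C = cos(41.2°)·sin(47.3°) ≈ 0.553, again giving ≈ 56.4°.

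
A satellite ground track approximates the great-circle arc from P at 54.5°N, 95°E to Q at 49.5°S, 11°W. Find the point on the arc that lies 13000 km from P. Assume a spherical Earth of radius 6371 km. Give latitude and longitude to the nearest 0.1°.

Write both endpoints as unit vectors p₁, p₂ with components (cos φ cos λ, cos φ sin λ, sin φ).
The central angle between the endpoints is δ = arccos(p₁·p₂) ≈ 2.379 rad (136.3°). The total great-circle distance is δ·R ≈ 2.379 × 6371 ≈ 15156 km, so the target fraction is f = 13000/15156 ≈ 0.858.
Interpolate at f ≈ 0.858 with slerp weights a = sin((1−f)δ)/sin δ ≈ 0.481, b = sin(fδ)/sin δ ≈ 1.291.
p = a·p₁ + b·p₂ ≈ (0.799, 0.118, -0.590); φ = arcsin(p_z) ≈ -36.17°, λ = atan2(p_y, p_x) ≈ 8.41°.

≈ 36.2°S, 8.4°E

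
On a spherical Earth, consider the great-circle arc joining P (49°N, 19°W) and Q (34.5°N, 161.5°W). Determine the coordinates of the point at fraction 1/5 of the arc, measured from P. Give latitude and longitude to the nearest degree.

≈ (63°N, 39°W)

From cos δ = sin φ₁ sin φ₂ + cos φ₁ cos φ₂ cos Δλ, the central angle is δ ≈ 1.572 rad (90.1°).
Interpolate at f = 1/5 with slerp weights a = sin((1−f)δ)/sin δ ≈ 0.951, b = sin(fδ)/sin δ ≈ 0.309.
p = a·p₁ + b·p₂ ≈ (0.348, -0.284, 0.893); φ = arcsin(p_z) ≈ 63.28°, λ = atan2(p_y, p_x) ≈ -39.19°.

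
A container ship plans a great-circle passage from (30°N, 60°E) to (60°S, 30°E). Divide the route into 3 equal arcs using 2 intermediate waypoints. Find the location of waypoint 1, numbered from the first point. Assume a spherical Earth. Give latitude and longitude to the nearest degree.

≈ (0°N, 53°E)

Convert each endpoint to a unit vector on the sphere (x = cos φ cos λ, y = cos φ sin λ, z = sin φ).
The central angle between the endpoints is δ = arccos(p₁·p₂) ≈ 1.629 rad (93.3°).
Interpolate at f = 1/3 with slerp weights a = sin((1−f)δ)/sin δ ≈ 0.886, b = sin(fδ)/sin δ ≈ 0.518.
p = a·p₁ + b·p₂ ≈ (0.608, 0.794, -0.005); φ = arcsin(p_z) ≈ -0.29°, λ = atan2(p_y, p_x) ≈ 52.57°.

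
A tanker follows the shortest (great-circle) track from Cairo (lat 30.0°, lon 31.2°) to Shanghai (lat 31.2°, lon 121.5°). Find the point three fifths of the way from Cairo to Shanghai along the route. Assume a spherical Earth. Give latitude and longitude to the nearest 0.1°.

Write both endpoints as unit vectors p₁, p₂ with components (cos φ cos λ, cos φ sin λ, sin φ).
The central angle between the endpoints is δ = arccos(p₁·p₂) ≈ 1.313 rad (75.2°).
Interpolate at f = 3/5 with slerp weights a = sin((1−f)δ)/sin δ ≈ 0.518, b = sin(fδ)/sin δ ≈ 0.733.
p = a·p₁ + b·p₂ ≈ (0.056, 0.767, 0.639); φ = arcsin(p_z) ≈ 39.71°, λ = atan2(p_y, p_x) ≈ 85.79°.

≈ lat 39.7°, lon 85.8°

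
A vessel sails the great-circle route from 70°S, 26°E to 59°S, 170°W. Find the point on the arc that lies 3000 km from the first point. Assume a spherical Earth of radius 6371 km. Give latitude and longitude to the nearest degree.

≈ 82°S, 170°E

Convert each endpoint to a unit vector on the sphere (x = cos φ cos λ, y = cos φ sin λ, z = sin φ).
The central angle between the endpoints is δ = arccos(p₁·p₂) ≈ 0.881 rad (50.5°). The total great-circle distance is δ·R ≈ 0.881 × 6371 ≈ 5615 km, so the target fraction is f = 3000/5615 ≈ 0.534.
Interpolate at f ≈ 0.534 with slerp weights a = sin((1−f)δ)/sin δ ≈ 0.517, b = sin(fδ)/sin δ ≈ 0.588.
p = a·p₁ + b·p₂ ≈ (-0.139, 0.025, -0.990); φ = arcsin(p_z) ≈ -81.87°, λ = atan2(p_y, p_x) ≈ 169.84°.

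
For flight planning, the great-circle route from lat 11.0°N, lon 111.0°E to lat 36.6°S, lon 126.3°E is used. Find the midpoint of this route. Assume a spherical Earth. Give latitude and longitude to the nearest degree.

From cos δ = sin φ₁ sin φ₂ + cos φ₁ cos φ₂ cos Δλ, the central angle is δ ≈ 0.868 rad (49.7°).
Interpolate at f = 1/2 with slerp weights a = sin((1−f)δ)/sin δ ≈ 0.551, b = sin(fδ)/sin δ ≈ 0.551.
p = a·p₁ + b·p₂ ≈ (-0.456, 0.862, -0.223); φ = arcsin(p_z) ≈ -12.91°, λ = atan2(p_y, p_x) ≈ 117.88°.

≈ lat 13°S, lon 118°E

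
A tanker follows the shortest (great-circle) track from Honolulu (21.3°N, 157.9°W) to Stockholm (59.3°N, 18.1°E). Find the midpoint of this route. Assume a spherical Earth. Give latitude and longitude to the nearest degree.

From cos δ = sin φ₁ sin φ₂ + cos φ₁ cos φ₂ cos Δλ, the central angle is δ ≈ 1.734 rad (99.3°).
Interpolate at f = 1/2 with slerp weights a = sin((1−f)δ)/sin δ ≈ 0.773, b = sin(fδ)/sin δ ≈ 0.773.
p = a·p₁ + b·p₂ ≈ (-0.292, -0.148, 0.945); φ = arcsin(p_z) ≈ 70.89°, λ = atan2(p_y, p_x) ≈ -153.08°.

≈ 71°N, 153°W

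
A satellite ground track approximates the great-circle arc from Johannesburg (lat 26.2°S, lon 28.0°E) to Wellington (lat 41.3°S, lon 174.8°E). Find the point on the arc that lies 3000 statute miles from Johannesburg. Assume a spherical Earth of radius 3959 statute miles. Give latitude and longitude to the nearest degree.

≈ lat 61°S, lon 66°E

The haversine formula gives a central angle δ ≈ 1.847 rad (105.8°) between the endpoints. The total great-circle distance is δ·R ≈ 1.847 × 3959 ≈ 7312 mi, so the target fraction is f = 3000/7312 ≈ 0.410.
Interpolate at f ≈ 0.410 with slerp weights a = sin((1−f)δ)/sin δ ≈ 0.921, b = sin(fδ)/sin δ ≈ 0.714.
p = a·p₁ + b·p₂ ≈ (0.195, 0.437, -0.878); φ = arcsin(p_z) ≈ -61.42°, λ = atan2(p_y, p_x) ≈ 65.90°.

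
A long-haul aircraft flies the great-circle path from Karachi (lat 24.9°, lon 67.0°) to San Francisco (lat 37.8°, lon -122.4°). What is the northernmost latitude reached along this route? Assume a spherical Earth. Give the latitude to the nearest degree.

≈ 82°

The great circle lies in the plane with unit normal n̂ = (p₁ × p₂)/|p₁ × p₂|.
Here n̂_z ≈ +0.131; the vertex latitude is φ_max = arccos|n̂_z| ≈ 82.5°.
Check via Clairaut: cos φ_max = |cos φ₁| · sin C = cos(24.9°)·sin(8.3°) ≈ 0.131, again giving ≈ 82.5°.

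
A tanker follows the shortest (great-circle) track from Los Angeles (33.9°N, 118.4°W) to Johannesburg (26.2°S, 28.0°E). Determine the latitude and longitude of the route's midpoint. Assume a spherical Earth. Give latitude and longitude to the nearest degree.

Write both endpoints as unit vectors p₁, p₂ with components (cos φ cos λ, cos φ sin λ, sin φ).
The central angle between the endpoints is δ = arccos(p₁·p₂) ≈ 2.619 rad (150.1°).
Interpolate at f = 1/2 with slerp weights a = sin((1−f)δ)/sin δ ≈ 1.936, b = sin(fδ)/sin δ ≈ 1.936.
p = a·p₁ + b·p₂ ≈ (0.769, -0.598, 0.225); φ = arcsin(p_z) ≈ 13.00°, λ = atan2(p_y, p_x) ≈ -37.85°.

≈ 13°N, 38°W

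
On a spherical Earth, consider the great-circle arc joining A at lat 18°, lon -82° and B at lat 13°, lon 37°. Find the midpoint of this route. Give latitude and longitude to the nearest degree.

≈ lat 29°, lon -21°

Write both endpoints as unit vectors p₁, p₂ with components (cos φ cos λ, cos φ sin λ, sin φ).
The central angle between the endpoints is δ = arccos(p₁·p₂) ≈ 1.960 rad (112.3°).
Interpolate at f = 1/2 with slerp weights a = sin((1−f)δ)/sin δ ≈ 0.898, b = sin(fδ)/sin δ ≈ 0.898.
p = a·p₁ + b·p₂ ≈ (0.818, -0.319, 0.479); φ = arcsin(p_z) ≈ 28.65°, λ = atan2(p_y, p_x) ≈ -21.32°.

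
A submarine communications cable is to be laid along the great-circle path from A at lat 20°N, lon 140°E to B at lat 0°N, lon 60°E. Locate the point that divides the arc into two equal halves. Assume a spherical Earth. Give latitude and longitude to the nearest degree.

Write both endpoints as unit vectors p₁, p₂ with components (cos φ cos λ, cos φ sin λ, sin φ).
The central angle between the endpoints is δ = arccos(p₁·p₂) ≈ 1.407 rad (80.6°).
Interpolate at f = 1/2 with slerp weights a = sin((1−f)δ)/sin δ ≈ 0.656, b = sin(fδ)/sin δ ≈ 0.656.
p = a·p₁ + b·p₂ ≈ (-0.144, 0.964, 0.224); φ = arcsin(p_z) ≈ 12.96°, λ = atan2(p_y, p_x) ≈ 98.51°.

≈ lat 13°N, lon 99°E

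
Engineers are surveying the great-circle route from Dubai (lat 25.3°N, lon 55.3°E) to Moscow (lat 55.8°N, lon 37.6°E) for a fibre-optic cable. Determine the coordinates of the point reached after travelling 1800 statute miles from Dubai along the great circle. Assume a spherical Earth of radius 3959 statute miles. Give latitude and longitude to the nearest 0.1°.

From cos δ = sin φ₁ sin φ₂ + cos φ₁ cos φ₂ cos Δλ, the central angle is δ ≈ 0.578 rad (33.1°). The total great-circle distance is δ·R ≈ 0.578 × 3959 ≈ 2288 mi, so the target fraction is f = 1800/2288 ≈ 0.787.
Interpolate at f ≈ 0.787 with slerp weights a = sin((1−f)δ)/sin δ ≈ 0.225, b = sin(fδ)/sin δ ≈ 0.804.
p = a·p₁ + b·p₂ ≈ (0.474, 0.443, 0.761); φ = arcsin(p_z) ≈ 49.56°, λ = atan2(p_y, p_x) ≈ 43.07°.

≈ lat 49.6°N, lon 43.1°E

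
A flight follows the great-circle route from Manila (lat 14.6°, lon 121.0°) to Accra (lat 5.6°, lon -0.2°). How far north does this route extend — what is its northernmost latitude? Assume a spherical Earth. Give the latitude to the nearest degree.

The great circle lies in the plane with unit normal n̂ = (p₁ × p₂)/|p₁ × p₂|.
Here n̂_z ≈ -0.936; the vertex latitude is φ_max = arccos|n̂_z| ≈ 20.7°.
Check via Clairaut: cos φ_max = |cos φ₁| · sin C = cos(14.6°)·sin(75.2°) ≈ 0.936, again giving ≈ 20.7°.

≈ 21°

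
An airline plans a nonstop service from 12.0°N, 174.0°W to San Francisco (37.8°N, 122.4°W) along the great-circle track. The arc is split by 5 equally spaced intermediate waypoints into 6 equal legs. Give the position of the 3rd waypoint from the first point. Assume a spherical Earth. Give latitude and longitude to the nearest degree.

≈ 27°N, 151°W

The haversine formula gives a central angle δ ≈ 0.918 rad (52.6°) between the endpoints.
Interpolate at f = 3/6 with slerp weights a = sin((1−f)δ)/sin δ ≈ 0.558, b = sin(fδ)/sin δ ≈ 0.558.
p = a·p₁ + b·p₂ ≈ (-0.779, -0.429, 0.458); φ = arcsin(p_z) ≈ 27.24°, λ = atan2(p_y, p_x) ≈ -151.14°.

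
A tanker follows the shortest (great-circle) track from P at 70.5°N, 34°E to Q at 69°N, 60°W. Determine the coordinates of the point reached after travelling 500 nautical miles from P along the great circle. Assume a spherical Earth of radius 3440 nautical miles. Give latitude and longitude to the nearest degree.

Convert each endpoint to a unit vector on the sphere (x = cos φ cos λ, y = cos φ sin λ, z = sin φ).
The central angle between the endpoints is δ = arccos(p₁·p₂) ≈ 0.512 rad (29.3°). The total great-circle distance is δ·R ≈ 0.512 × 3440 ≈ 1762 nmi, so the target fraction is f = 500/1762 ≈ 0.284.
Interpolate at f ≈ 0.284 with slerp weights a = sin((1−f)δ)/sin δ ≈ 0.732, b = sin(fδ)/sin δ ≈ 0.296.
p = a·p₁ + b·p₂ ≈ (0.255, 0.045, 0.966); φ = arcsin(p_z) ≈ 74.97°, λ = atan2(p_y, p_x) ≈ 9.96°.

≈ 75°N, 10°E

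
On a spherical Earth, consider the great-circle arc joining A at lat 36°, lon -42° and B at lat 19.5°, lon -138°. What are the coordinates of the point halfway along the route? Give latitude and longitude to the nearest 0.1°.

Write both endpoints as unit vectors p₁, p₂ with components (cos φ cos λ, cos φ sin λ, sin φ).
The central angle between the endpoints is δ = arccos(p₁·p₂) ≈ 1.454 rad (83.3°).
Interpolate at f = 1/2 with slerp weights a = sin((1−f)δ)/sin δ ≈ 0.669, b = sin(fδ)/sin δ ≈ 0.669.
p = a·p₁ + b·p₂ ≈ (-0.066, -0.784, 0.617); φ = arcsin(p_z) ≈ 38.08°, λ = atan2(p_y, p_x) ≈ -94.84°.

≈ lat 38.1°, lon -94.8°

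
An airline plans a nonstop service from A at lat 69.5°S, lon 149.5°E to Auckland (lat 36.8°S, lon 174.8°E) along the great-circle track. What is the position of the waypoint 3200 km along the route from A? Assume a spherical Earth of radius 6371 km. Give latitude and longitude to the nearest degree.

Convert each endpoint to a unit vector on the sphere (x = cos φ cos λ, y = cos φ sin λ, z = sin φ).
The central angle between the endpoints is δ = arccos(p₁·p₂) ≈ 0.619 rad (35.5°). The total great-circle distance is δ·R ≈ 0.619 × 6371 ≈ 3942 km, so the target fraction is f = 3200/3942 ≈ 0.812.
Interpolate at f ≈ 0.812 with slerp weights a = sin((1−f)δ)/sin δ ≈ 0.200, b = sin(fδ)/sin δ ≈ 0.830.
p = a·p₁ + b·p₂ ≈ (-0.722, 0.096, -0.685); φ = arcsin(p_z) ≈ -43.22°, λ = atan2(p_y, p_x) ≈ 172.44°.

≈ lat 43°S, lon 172°E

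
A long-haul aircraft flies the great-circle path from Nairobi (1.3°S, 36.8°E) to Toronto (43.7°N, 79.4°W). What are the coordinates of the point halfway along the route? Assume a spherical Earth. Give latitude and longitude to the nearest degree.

≈ 35°N, 7°W

Convert each endpoint to a unit vector on the sphere (x = cos φ cos λ, y = cos φ sin λ, z = sin φ).
The central angle between the endpoints is δ = arccos(p₁·p₂) ≈ 1.912 rad (109.6°).
Interpolate at f = 1/2 with slerp weights a = sin((1−f)δ)/sin δ ≈ 0.867, b = sin(fδ)/sin δ ≈ 0.867.
p = a·p₁ + b·p₂ ≈ (0.809, -0.097, 0.579); φ = arcsin(p_z) ≈ 35.40°, λ = atan2(p_y, p_x) ≈ -6.83°.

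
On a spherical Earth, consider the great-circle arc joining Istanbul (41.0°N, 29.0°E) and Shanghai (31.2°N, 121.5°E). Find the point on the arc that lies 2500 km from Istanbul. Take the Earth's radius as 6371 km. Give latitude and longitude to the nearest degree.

Convert each endpoint to a unit vector on the sphere (x = cos φ cos λ, y = cos φ sin λ, z = sin φ).
The central angle between the endpoints is δ = arccos(p₁·p₂) ≈ 1.254 rad (71.8°). The total great-circle distance is δ·R ≈ 1.254 × 6371 ≈ 7988 km, so the target fraction is f = 2500/7988 ≈ 0.313.
Interpolate at f ≈ 0.313 with slerp weights a = sin((1−f)δ)/sin δ ≈ 0.799, b = sin(fδ)/sin δ ≈ 0.402.
p = a·p₁ + b·p₂ ≈ (0.347, 0.586, 0.732); φ = arcsin(p_z) ≈ 47.09°, λ = atan2(p_y, p_x) ≈ 59.34°.

≈ 47°N, 59°E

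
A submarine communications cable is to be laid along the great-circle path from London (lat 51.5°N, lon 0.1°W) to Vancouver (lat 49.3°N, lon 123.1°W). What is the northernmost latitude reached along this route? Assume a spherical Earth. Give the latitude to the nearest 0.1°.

The great circle lies in the plane with unit normal n̂ = (p₁ × p₂)/|p₁ × p₂|.
Here n̂_z ≈ -0.367; the vertex latitude is φ_max = arccos|n̂_z| ≈ 68.5°.
Check via Clairaut: cos φ_max = |cos φ₁| · sin C = cos(51.5°)·sin(36.1°) ≈ 0.367, again giving ≈ 68.5°.

≈ 68.5°N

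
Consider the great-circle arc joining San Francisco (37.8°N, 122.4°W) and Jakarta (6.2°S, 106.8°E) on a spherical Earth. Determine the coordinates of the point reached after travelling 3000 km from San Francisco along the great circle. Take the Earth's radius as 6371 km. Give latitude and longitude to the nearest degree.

≈ (43°N, 157°W)

Write both endpoints as unit vectors p₁, p₂ with components (cos φ cos λ, cos φ sin λ, sin φ).
The central angle between the endpoints is δ = arccos(p₁·p₂) ≈ 2.189 rad (125.4°). The total great-circle distance is δ·R ≈ 2.189 × 6371 ≈ 13945 km, so the target fraction is f = 3000/13945 ≈ 0.215.
Interpolate at f ≈ 0.215 with slerp weights a = sin((1−f)δ)/sin δ ≈ 1.214, b = sin(fδ)/sin δ ≈ 0.557.
p = a·p₁ + b·p₂ ≈ (-0.674, -0.280, 0.684); φ = arcsin(p_z) ≈ 43.14°, λ = atan2(p_y, p_x) ≈ -157.44°.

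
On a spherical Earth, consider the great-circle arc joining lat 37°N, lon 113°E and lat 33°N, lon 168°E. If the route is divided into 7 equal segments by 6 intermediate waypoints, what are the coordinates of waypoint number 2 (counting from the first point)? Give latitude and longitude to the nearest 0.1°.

≈ lat 38.6°N, lon 129.0°E

Write both endpoints as unit vectors p₁, p₂ with components (cos φ cos λ, cos φ sin λ, sin φ).
The central angle between the endpoints is δ = arccos(p₁·p₂) ≈ 0.779 rad (44.6°).
Interpolate at f = 2/7 with slerp weights a = sin((1−f)δ)/sin δ ≈ 0.752, b = sin(fδ)/sin δ ≈ 0.314.
p = a·p₁ + b·p₂ ≈ (-0.492, 0.607, 0.623); φ = arcsin(p_z) ≈ 38.57°, λ = atan2(p_y, p_x) ≈ 129.02°.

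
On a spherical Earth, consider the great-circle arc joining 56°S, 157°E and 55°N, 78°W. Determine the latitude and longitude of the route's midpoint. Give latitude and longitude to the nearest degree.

Write both endpoints as unit vectors p₁, p₂ with components (cos φ cos λ, cos φ sin λ, sin φ).
The central angle between the endpoints is δ = arccos(p₁·p₂) ≈ 2.612 rad (149.7°).
Interpolate at f = 1/2 with slerp weights a = sin((1−f)δ)/sin δ ≈ 1.911, b = sin(fδ)/sin δ ≈ 1.911.
p = a·p₁ + b·p₂ ≈ (-0.756, -0.655, -0.019); φ = arcsin(p_z) ≈ -1.08°, λ = atan2(p_y, p_x) ≈ -139.10°.

≈ 1°S, 139°W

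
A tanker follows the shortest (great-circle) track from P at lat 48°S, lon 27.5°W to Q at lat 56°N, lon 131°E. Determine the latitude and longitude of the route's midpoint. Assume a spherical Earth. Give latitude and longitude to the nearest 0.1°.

From cos δ = sin φ₁ sin φ₂ + cos φ₁ cos φ₂ cos Δλ, the central angle is δ ≈ 2.873 rad (164.6°).
Interpolate at f = 1/2 with slerp weights a = sin((1−f)δ)/sin δ ≈ 3.739, b = sin(fδ)/sin δ ≈ 3.739.
p = a·p₁ + b·p₂ ≈ (0.847, 0.423, 0.321); φ = arcsin(p_z) ≈ 18.73°, λ = atan2(p_y, p_x) ≈ 26.51°.

≈ lat 18.7°N, lon 26.5°E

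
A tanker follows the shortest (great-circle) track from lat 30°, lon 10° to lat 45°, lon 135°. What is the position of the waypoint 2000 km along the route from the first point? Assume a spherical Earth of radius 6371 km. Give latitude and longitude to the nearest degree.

Convert each endpoint to a unit vector on the sphere (x = cos φ cos λ, y = cos φ sin λ, z = sin φ).
The central angle between the endpoints is δ = arccos(p₁·p₂) ≈ 1.568 rad (89.9°). The total great-circle distance is δ·R ≈ 1.568 × 6371 ≈ 9993 km, so the target fraction is f = 2000/9993 ≈ 0.200.
Interpolate at f ≈ 0.200 with slerp weights a = sin((1−f)δ)/sin δ ≈ 0.950, b = sin(fδ)/sin δ ≈ 0.309.
p = a·p₁ + b·p₂ ≈ (0.656, 0.297, 0.694); φ = arcsin(p_z) ≈ 43.91°, λ = atan2(p_y, p_x) ≈ 24.38°.

≈ lat 44°, lon 24°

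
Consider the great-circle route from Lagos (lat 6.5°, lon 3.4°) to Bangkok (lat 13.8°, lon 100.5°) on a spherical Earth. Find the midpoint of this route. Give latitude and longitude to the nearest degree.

Convert each endpoint to a unit vector on the sphere (x = cos φ cos λ, y = cos φ sin λ, z = sin φ).
The central angle between the endpoints is δ = arccos(p₁·p₂) ≈ 1.663 rad (95.3°).
Interpolate at f = 1/2 with slerp weights a = sin((1−f)δ)/sin δ ≈ 0.742, b = sin(fδ)/sin δ ≈ 0.742.
p = a·p₁ + b·p₂ ≈ (0.605, 0.752, 0.261); φ = arcsin(p_z) ≈ 15.13°, λ = atan2(p_y, p_x) ≈ 51.21°.

≈ lat 15°, lon 51°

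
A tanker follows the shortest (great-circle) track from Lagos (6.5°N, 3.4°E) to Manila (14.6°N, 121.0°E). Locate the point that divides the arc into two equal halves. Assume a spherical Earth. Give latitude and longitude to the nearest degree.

Write both endpoints as unit vectors p₁, p₂ with components (cos φ cos λ, cos φ sin λ, sin φ).
The central angle between the endpoints is δ = arccos(p₁·p₂) ≈ 2.001 rad (114.6°).
Interpolate at f = 1/2 with slerp weights a = sin((1−f)δ)/sin δ ≈ 0.926, b = sin(fδ)/sin δ ≈ 0.926.
p = a·p₁ + b·p₂ ≈ (0.457, 0.823, 0.338); φ = arcsin(p_z) ≈ 19.77°, λ = atan2(p_y, p_x) ≈ 60.95°.

≈ (20°N, 61°E)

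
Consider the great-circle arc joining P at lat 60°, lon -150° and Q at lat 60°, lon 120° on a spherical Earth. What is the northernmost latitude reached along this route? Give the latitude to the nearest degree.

The great circle lies in the plane with unit normal n̂ = (p₁ × p₂)/|p₁ × p₂|.
Here n̂_z ≈ -0.378; the vertex latitude is φ_max = arccos|n̂_z| ≈ 67.8°.
Check via Clairaut: cos φ_max = |cos φ₁| · sin C = cos(60.0°)·sin(49.1°) ≈ 0.378, again giving ≈ 67.8°.

≈ 68°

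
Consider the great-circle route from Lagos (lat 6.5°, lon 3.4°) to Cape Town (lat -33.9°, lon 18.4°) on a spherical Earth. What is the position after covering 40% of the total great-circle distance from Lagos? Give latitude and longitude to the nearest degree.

Write both endpoints as unit vectors p₁, p₂ with components (cos φ cos λ, cos φ sin λ, sin φ).
The central angle between the endpoints is δ = arccos(p₁·p₂) ≈ 0.747 rad (42.8°).
Interpolate at f = 0.40 with slerp weights a = sin((1−f)δ)/sin δ ≈ 0.638, b = sin(fδ)/sin δ ≈ 0.433.
p = a·p₁ + b·p₂ ≈ (0.974, 0.151, -0.169); φ = arcsin(p_z) ≈ -9.76°, λ = atan2(p_y, p_x) ≈ 8.82°.

≈ lat -10°, lon 9°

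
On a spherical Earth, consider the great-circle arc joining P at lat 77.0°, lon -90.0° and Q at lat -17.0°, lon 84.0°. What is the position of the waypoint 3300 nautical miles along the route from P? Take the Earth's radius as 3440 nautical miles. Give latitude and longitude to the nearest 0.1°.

Write both endpoints as unit vectors p₁, p₂ with components (cos φ cos λ, cos φ sin λ, sin φ).
The central angle between the endpoints is δ = arccos(p₁·p₂) ≈ 2.093 rad (119.9°). The total great-circle distance is δ·R ≈ 2.093 × 3440 ≈ 7200 nmi, so the target fraction is f = 3300/7200 ≈ 0.458.
Interpolate at f ≈ 0.458 with slerp weights a = sin((1−f)δ)/sin δ ≈ 1.045, b = sin(fδ)/sin δ ≈ 0.945.
p = a·p₁ + b·p₂ ≈ (0.094, 0.663, 0.742); φ = arcsin(p_z) ≈ 47.93°, λ = atan2(p_y, p_x) ≈ 81.90°.

≈ lat 47.9°, lon 81.9°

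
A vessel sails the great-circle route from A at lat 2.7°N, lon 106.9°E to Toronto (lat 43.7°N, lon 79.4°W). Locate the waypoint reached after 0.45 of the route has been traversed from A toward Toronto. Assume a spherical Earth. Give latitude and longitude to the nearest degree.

≈ lat 62°N, lon 118°E

Write both endpoints as unit vectors p₁, p₂ with components (cos φ cos λ, cos φ sin λ, sin φ).
The central angle between the endpoints is δ = arccos(p₁·p₂) ≈ 2.326 rad (133.3°).
Interpolate at f = 0.45 with slerp weights a = sin((1−f)δ)/sin δ ≈ 1.315, b = sin(fδ)/sin δ ≈ 1.189.
p = a·p₁ + b·p₂ ≈ (-0.224, 0.412, 0.883); φ = arcsin(p_z) ≈ 62.03°, λ = atan2(p_y, p_x) ≈ 118.50°.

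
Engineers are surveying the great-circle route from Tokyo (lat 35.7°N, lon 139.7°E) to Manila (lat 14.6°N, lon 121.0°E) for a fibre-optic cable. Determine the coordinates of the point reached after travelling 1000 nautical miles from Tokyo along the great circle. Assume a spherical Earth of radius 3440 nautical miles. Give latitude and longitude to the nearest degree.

≈ lat 23°N, lon 127°E

Convert each endpoint to a unit vector on the sphere (x = cos φ cos λ, y = cos φ sin λ, z = sin φ).
The central angle between the endpoints is δ = arccos(p₁·p₂) ≈ 0.470 rad (26.9°). The total great-circle distance is δ·R ≈ 0.470 × 3440 ≈ 1618 nmi, so the target fraction is f = 1000/1618 ≈ 0.618.
Interpolate at f ≈ 0.618 with slerp weights a = sin((1−f)δ)/sin δ ≈ 0.394, b = sin(fδ)/sin δ ≈ 0.633.
p = a·p₁ + b·p₂ ≈ (-0.559, 0.732, 0.389); φ = arcsin(p_z) ≈ 22.92°, λ = atan2(p_y, p_x) ≈ 127.40°.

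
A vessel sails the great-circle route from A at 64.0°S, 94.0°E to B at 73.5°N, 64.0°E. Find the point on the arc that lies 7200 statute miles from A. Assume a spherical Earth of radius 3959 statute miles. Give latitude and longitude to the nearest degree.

From cos δ = sin φ₁ sin φ₂ + cos φ₁ cos φ₂ cos Δλ, the central angle is δ ≈ 2.425 rad (138.9°). The total great-circle distance is δ·R ≈ 2.425 × 3959 ≈ 9600 mi, so the target fraction is f = 7200/9600 ≈ 0.750.
Interpolate at f ≈ 0.750 with slerp weights a = sin((1−f)δ)/sin δ ≈ 0.867, b = sin(fδ)/sin δ ≈ 1.476.
p = a·p₁ + b·p₂ ≈ (0.157, 0.756, 0.635); φ = arcsin(p_z) ≈ 39.45°, λ = atan2(p_y, p_x) ≈ 78.25°.

≈ 39°N, 78°E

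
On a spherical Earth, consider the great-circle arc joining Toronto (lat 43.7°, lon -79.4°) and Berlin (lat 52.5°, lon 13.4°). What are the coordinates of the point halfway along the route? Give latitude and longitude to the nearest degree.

≈ lat 58°, lon -38°

Write both endpoints as unit vectors p₁, p₂ with components (cos φ cos λ, cos φ sin λ, sin φ).
The central angle between the endpoints is δ = arccos(p₁·p₂) ≈ 1.016 rad (58.2°).
Interpolate at f = 1/2 with slerp weights a = sin((1−f)δ)/sin δ ≈ 0.572, b = sin(fδ)/sin δ ≈ 0.572.
p = a·p₁ + b·p₂ ≈ (0.415, -0.326, 0.849); φ = arcsin(p_z) ≈ 58.15°, λ = atan2(p_y, p_x) ≈ -38.15°.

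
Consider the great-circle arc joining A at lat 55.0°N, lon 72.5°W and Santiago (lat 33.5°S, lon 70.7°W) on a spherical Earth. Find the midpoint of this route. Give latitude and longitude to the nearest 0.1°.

The haversine formula gives a central angle δ ≈ 1.545 rad (88.5°) between the endpoints.
Interpolate at f = 1/2 with slerp weights a = sin((1−f)δ)/sin δ ≈ 0.698, b = sin(fδ)/sin δ ≈ 0.698.
p = a·p₁ + b·p₂ ≈ (0.313, -0.931, 0.187); φ = arcsin(p_z) ≈ 10.75°, λ = atan2(p_y, p_x) ≈ -71.43°.

≈ lat 10.8°N, lon 71.4°W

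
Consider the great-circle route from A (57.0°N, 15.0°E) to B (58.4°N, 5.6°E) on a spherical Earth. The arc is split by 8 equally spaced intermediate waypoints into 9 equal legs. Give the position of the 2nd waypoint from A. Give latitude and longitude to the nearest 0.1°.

Convert each endpoint to a unit vector on the sphere (x = cos φ cos λ, y = cos φ sin λ, z = sin φ).
The central angle between the endpoints is δ = arccos(p₁·p₂) ≈ 0.091 rad (5.2°).
Interpolate at f = 2/9 with slerp weights a = sin((1−f)δ)/sin δ ≈ 0.778, b = sin(fδ)/sin δ ≈ 0.223.
p = a·p₁ + b·p₂ ≈ (0.525, 0.121, 0.842); φ = arcsin(p_z) ≈ 57.37°, λ = atan2(p_y, p_x) ≈ 12.98°.

≈ (57.4°N, 13.0°E)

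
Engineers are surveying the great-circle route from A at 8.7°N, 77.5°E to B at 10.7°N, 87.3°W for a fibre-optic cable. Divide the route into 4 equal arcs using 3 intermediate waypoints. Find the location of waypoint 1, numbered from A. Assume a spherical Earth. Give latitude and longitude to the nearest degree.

≈ 37°N, 48°E

Convert each endpoint to a unit vector on the sphere (x = cos φ cos λ, y = cos φ sin λ, z = sin φ).
The central angle between the endpoints is δ = arccos(p₁·p₂) ≈ 2.712 rad (155.4°).
Interpolate at f = 1/4 with slerp weights a = sin((1−f)δ)/sin δ ≈ 2.149, b = sin(fδ)/sin δ ≈ 1.507.
p = a·p₁ + b·p₂ ≈ (0.530, 0.595, 0.605); φ = arcsin(p_z) ≈ 37.22°, λ = atan2(p_y, p_x) ≈ 48.32°.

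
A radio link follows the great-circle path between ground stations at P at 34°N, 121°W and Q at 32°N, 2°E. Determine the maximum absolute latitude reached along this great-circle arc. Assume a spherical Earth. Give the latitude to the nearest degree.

≈ 54°N

The great circle lies in the plane with unit normal n̂ = (p₁ × p₂)/|p₁ × p₂|.
Here n̂_z ≈ +0.592; the vertex latitude is φ_max = arccos|n̂_z| ≈ 53.7°.
Check via Clairaut: cos φ_max = |cos φ₁| · sin C = cos(34.0°)·sin(45.6°) ≈ 0.592, again giving ≈ 53.7°.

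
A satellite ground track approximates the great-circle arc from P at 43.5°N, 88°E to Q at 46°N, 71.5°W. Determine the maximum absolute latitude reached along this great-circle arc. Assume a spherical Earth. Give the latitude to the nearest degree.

The great circle lies in the plane with unit normal n̂ = (p₁ × p₂)/|p₁ × p₂|.
Here n̂_z ≈ -0.177; the vertex latitude is φ_max = arccos|n̂_z| ≈ 79.8°.

≈ 80°N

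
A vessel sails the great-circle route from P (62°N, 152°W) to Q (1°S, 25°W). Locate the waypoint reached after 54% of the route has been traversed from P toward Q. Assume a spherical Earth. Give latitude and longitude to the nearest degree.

≈ (43°N, 49°W)

The haversine formula gives a central angle δ ≈ 1.873 rad (107.3°) between the endpoints.
Interpolate at f = 0.54 with slerp weights a = sin((1−f)δ)/sin δ ≈ 0.795, b = sin(fδ)/sin δ ≈ 0.888.
p = a·p₁ + b·p₂ ≈ (0.475, -0.550, 0.686); φ = arcsin(p_z) ≈ 43.35°, λ = atan2(p_y, p_x) ≈ -49.20°.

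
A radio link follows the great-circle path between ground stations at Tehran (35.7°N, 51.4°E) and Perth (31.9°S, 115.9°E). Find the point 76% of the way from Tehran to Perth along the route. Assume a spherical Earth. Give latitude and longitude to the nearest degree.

From cos δ = sin φ₁ sin φ₂ + cos φ₁ cos φ₂ cos Δλ, the central angle is δ ≈ 1.582 rad (90.7°).
Interpolate at f = 0.76 with slerp weights a = sin((1−f)δ)/sin δ ≈ 0.371, b = sin(fδ)/sin δ ≈ 0.933.
p = a·p₁ + b·p₂ ≈ (-0.158, 0.948, -0.277); φ = arcsin(p_z) ≈ -16.06°, λ = atan2(p_y, p_x) ≈ 99.47°.

≈ (16°S, 99°E)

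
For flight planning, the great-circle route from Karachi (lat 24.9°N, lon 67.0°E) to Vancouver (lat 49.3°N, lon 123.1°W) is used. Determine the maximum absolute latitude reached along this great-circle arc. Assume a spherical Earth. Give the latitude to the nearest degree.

≈ 84°N

The great circle lies in the plane with unit normal n̂ = (p₁ × p₂)/|p₁ × p₂|.
Here n̂_z ≈ +0.108; the vertex latitude is φ_max = arccos|n̂_z| ≈ 83.8°.
Check via Clairaut: cos φ_max = |cos φ₁| · sin C = cos(24.9°)·sin(6.8°) ≈ 0.108, again giving ≈ 83.8°.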